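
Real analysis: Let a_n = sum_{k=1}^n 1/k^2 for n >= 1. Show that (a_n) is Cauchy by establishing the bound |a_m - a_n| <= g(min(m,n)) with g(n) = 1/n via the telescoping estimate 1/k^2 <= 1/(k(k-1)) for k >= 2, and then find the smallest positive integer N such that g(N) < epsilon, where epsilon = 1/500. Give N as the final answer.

For m > n >= 1: |a_m - a_n| = sum_{k=n+1}^m 1/k^2.
Use 1/k^2 <= 1/(k(k-1)) = 1/(k-1) - 1/k for k >= 2:
sum_{k=n+1}^m 1/k^2 <= sum_{k=n+1}^m (1/(k-1) - 1/k) = 1/n - 1/m <= 1/n.
By symmetry the same bound holds with n,m swapped, so |a_m - a_n| <= 1/min(m,n) = g(min(m,n)). Since g(n) -> 0, (a_n) is Cauchy.
Now solve g(N) < 1/500: 1/N < 1/500 <=> N > 1/(1/500) = 500.
The smallest integer strictly greater than 500 is N = 501.
Check: g(501) = 1/501 < 1/500; g(500) = 1/500 >= 1/500. So N = 501.

501


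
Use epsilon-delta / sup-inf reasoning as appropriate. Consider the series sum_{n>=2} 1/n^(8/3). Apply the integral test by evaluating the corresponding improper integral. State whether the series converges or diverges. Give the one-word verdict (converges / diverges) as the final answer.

Let f(x) = x^(-8/3). Then f is positive, continuous, and decreasing on [2, infinity), so the integral test applies.
Compute the improper integral int_{2}^infinity f(x) dx:
  antiderivative F(x) = -3/(5*x^(5/3)).
  As x -> infinity, F(x) -> 0 (since p = 8/3 > 1).
  So int = F(infinity) - F(2) = 0 - (-3*2^(1/3)/20) = 3*2^(1/3)/20.
  Finite, so by the integral test, the series converges.

converges


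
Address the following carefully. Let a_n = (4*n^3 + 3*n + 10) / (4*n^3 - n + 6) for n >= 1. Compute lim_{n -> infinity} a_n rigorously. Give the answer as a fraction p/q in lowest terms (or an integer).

Divide numerator and denominator by n^3, the highest power:
numerator / n^3 = 4 + 3/n^2 + 10/n^3
denominator / n^3 = 4 - 1/n^2 + 6/n^3
As n -> infinity, all terms of the form c/n^k (k >= 1) tend to 0.
So numerator / n^3 -> 4 and denominator / n^3 -> 4.
Therefore lim a_n = 1.

1


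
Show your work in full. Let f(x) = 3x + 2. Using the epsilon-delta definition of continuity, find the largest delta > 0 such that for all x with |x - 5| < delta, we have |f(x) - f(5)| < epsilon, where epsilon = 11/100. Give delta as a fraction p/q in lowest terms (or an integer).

We compute f(5) = 3*(5) + 2 = 17.
|f(x) - f(5)| = |3x + 2 - (17)| = |3(x - 5)| = 3|x - 5|.
We need 3|x - 5| < 11/100, i.e. |x - 5| < 11/100 / 3 = 11/300.
So any delta <= 11/300 works. Conversely, if delta > 11/300, then x = 5 + 11/300 satisfies |x - 5| = 11/300 < delta but |f(x) - f(5)| = 3 * 11/300 = 11/100, which is not < 11/100; so no larger delta works.
Hence the largest such delta is 11/300.

11/300


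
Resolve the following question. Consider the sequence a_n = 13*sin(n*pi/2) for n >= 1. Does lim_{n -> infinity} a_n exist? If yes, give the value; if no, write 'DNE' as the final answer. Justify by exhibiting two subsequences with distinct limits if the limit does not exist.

Examine the behaviour of a_n along subsequences.
a_{4k+1} = 13*sin(pi/2 + 2k*pi) = 13 -> 13. a_{4k+3} = 13*sin(3pi/2 + 2k*pi) = -13 -> -13.
Since these two subsequential limits are 13 and -13, distinct, the full sequence cannot converge (a convergent sequence has all subsequences tending to the same limit). So lim a_n does not exist.

DNE


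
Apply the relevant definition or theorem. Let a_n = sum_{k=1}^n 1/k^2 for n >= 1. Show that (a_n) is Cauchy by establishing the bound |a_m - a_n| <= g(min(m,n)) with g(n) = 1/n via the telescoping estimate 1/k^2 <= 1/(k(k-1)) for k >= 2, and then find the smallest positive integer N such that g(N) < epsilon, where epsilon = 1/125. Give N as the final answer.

For m > n >= 1: |a_m - a_n| = sum_{k=n+1}^m 1/k^2.
Use 1/k^2 <= 1/(k(k-1)) = 1/(k-1) - 1/k for k >= 2:
sum_{k=n+1}^m 1/k^2 <= sum_{k=n+1}^m (1/(k-1) - 1/k) = 1/n - 1/m <= 1/n.
By symmetry the same bound holds with n,m swapped, so |a_m - a_n| <= 1/min(m,n) = g(min(m,n)). Since g(n) -> 0, (a_n) is Cauchy.
Now solve g(N) < 1/125: 1/N < 1/125 <=> N > 1/(1/125) = 125.
The smallest integer strictly greater than 125 is N = 126.
Check: g(126) = 1/126 < 1/125; g(125) = 1/125 >= 1/125. So N = 126.

126


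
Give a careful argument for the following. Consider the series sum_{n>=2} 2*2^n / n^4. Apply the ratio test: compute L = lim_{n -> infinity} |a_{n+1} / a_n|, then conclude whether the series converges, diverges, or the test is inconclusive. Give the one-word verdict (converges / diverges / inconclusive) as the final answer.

Let a_n denote the general term. Form the ratio a_{n+1}/a_n and simplify:
a_{n+1}/a_n = 2*n^4/(n + 1)^4
Take the limit as n -> infinity: L = 2.
Since L = 2 > 1 (or L = infinity), the ratio test implies the series diverges.

diverges


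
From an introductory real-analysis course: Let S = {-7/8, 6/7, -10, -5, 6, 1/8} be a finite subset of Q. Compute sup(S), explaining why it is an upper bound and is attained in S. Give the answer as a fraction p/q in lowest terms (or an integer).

S is finite, so sup(S) = max(S).
Sorted decreasing:
6, 6/7, 1/8, -7/8, -5, -10
The extremum is 6.
For every x in S, x <= 6. And 6 is in S, so it is attained.
Therefore sup(S) = 6.

6


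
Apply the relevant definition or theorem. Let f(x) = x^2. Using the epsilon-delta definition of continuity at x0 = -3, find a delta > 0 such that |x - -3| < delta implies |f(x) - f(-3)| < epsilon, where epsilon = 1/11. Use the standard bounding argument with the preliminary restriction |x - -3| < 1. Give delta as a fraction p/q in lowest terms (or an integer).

Factor: |x^2 - (-3)^2| = |x - -3| * |x + -3|.
Impose |x - -3| < 1 first. Then |x + -3| = |(x - -3) + 2*(-3)| <= |x - -3| + 2*|-3| < 1 + 6 = 7.
So |x^2 - (-3)^2| < delta * 7.
We need delta * 7 <= 1/11, i.e. delta <= 1/11/7 = 1/77.
Since 1/77 < 1, this is tighter than 1; take delta = 1/77.
So delta = 1/77 works.

1/77


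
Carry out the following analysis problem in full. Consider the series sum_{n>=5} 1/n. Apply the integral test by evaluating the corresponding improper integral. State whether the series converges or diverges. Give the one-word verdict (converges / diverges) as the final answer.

Let f(x) = 1/x. Then f is positive, continuous, and decreasing on [5, infinity), so the integral test applies.
Compute the improper integral int_{5}^infinity f(x) dx:
  antiderivative F(x) = log(x).
  As x -> infinity, log(x) -> infinity.
  So int = infinity - log(5) = infinity. By the integral test, the series diverges.

diverges


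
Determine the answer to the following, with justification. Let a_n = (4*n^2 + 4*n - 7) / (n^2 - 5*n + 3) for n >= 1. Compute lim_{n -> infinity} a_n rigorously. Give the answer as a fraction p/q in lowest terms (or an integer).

Divide numerator and denominator by n^2, the highest power:
numerator / n^2 = 4 + 4/n - 7/n^2
denominator / n^2 = 1 - 5/n + 3/n^2
As n -> infinity, all terms of the form c/n^k (k >= 1) tend to 0.
So numerator / n^2 -> 4 and denominator / n^2 -> 1.
Therefore lim a_n = 4.

4


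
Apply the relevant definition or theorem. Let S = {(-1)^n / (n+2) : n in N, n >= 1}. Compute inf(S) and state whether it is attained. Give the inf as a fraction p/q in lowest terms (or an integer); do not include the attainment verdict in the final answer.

Analysis:
- Values: -1/3, 1/4, -1/5, 1/6, -1/7, ...
- Positive terms (even n): 1/(2+2), 1/(4+2), ... decreasing -> max = 1/4 (n=2).
- Negative terms (odd n): -1/(1+2), -1/(3+2), ... increasing -> min = -1/3 (n=1).
- So sup = 1/4 (attained at n=2); inf = -1/3 (attained at n=1).
Conclusion: inf(S) = -1/3, attained in S.

-1/3


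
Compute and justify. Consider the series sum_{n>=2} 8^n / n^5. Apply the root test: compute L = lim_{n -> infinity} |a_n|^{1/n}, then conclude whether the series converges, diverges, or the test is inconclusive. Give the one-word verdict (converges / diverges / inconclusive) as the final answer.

Let a_n denote the general term. Form |a_n|^(1/n) and simplify:
|a_n|^(1/n) = 8/n^(5/n)
Take the limit as n -> infinity: L = 8.
Since L = 8 > 1, the root test implies divergence.

diverges


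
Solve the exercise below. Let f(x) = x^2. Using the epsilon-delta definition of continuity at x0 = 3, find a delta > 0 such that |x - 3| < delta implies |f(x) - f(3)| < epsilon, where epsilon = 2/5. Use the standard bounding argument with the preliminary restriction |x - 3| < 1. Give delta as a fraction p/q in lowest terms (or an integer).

Factor: |x^2 - (3)^2| = |x - 3| * |x + 3|.
Impose |x - 3| < 1 first. Then |x + 3| = |(x - 3) + 2*(3)| <= |x - 3| + 2*|3| < 1 + 6 = 7.
So |x^2 - (3)^2| < delta * 7.
We need delta * 7 <= 2/5, i.e. delta <= 2/5/7 = 2/35.
Since 2/35 < 1, this is tighter than 1; take delta = 2/35.
So delta = 2/35 works.

2/35


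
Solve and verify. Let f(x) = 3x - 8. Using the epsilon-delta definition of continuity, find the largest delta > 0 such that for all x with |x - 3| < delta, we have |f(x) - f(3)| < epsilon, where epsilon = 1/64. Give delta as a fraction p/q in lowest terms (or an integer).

We compute f(3) = 3*(3) - 8 = 1.
|f(x) - f(3)| = |3x - 8 - (1)| = |3(x - 3)| = 3|x - 3|.
We need 3|x - 3| < 1/64, i.e. |x - 3| < 1/64 / 3 = 1/192.
So any delta <= 1/192 works. Conversely, if delta > 1/192, then x = 3 + 1/192 satisfies |x - 3| = 1/192 < delta but |f(x) - f(3)| = 3 * 1/192 = 1/64, which is not < 1/64; so no larger delta works.
Hence the largest such delta is 1/192.

1/192


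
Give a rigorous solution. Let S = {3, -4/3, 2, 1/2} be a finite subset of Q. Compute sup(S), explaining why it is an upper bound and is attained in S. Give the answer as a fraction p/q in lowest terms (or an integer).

S is finite, so sup(S) = max(S).
Sorted decreasing:
3, 2, 1/2, -4/3
The extremum is 3.
For every x in S, x <= 3. And 3 is in S, so it is attained.
Therefore sup(S) = 3.

3


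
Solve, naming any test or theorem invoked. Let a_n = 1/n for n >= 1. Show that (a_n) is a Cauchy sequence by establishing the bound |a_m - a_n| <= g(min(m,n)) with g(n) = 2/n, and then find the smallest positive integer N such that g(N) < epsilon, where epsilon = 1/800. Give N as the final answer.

For any m, n >= 1, by the triangle inequality:
|a_m - a_n| = |1/m - 1/n| <= 1/m + 1/n <= 2/min(m,n).
So g(n) = 2/n bounds the Cauchy difference. Since g(n) -> 0, (a_n) is Cauchy.
Now solve g(N) < 1/800: 2/N < 1/800 <=> N > 2 / (1/800) = 1600.
The smallest integer strictly greater than 1600 is N = 1601.
Check: g(1601) = 2/1601 = 2/1601 < 1/800; g(1600) = 1/800 >= 1/800. So N = 1601.

1601


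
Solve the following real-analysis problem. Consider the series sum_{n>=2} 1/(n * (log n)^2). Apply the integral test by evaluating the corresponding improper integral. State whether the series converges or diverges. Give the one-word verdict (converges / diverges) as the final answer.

Let f(x) = 1/(x*log(x)^2). Then f is positive, continuous, and decreasing on [2, infinity), so the integral test applies.
Compute the improper integral int_{2}^infinity f(x) dx:
  antiderivative F(x) = -1/log(x).
  F(x) -> 0 as x -> infinity.  int = 0 - F(2) = 1/log(2) < infinity. By the integral test, the series converges.

converges


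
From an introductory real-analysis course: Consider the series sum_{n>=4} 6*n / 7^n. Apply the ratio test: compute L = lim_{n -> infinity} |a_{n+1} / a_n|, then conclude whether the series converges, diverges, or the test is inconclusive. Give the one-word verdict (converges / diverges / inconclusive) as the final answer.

Let a_n denote the general term. Form the ratio a_{n+1}/a_n and simplify:
a_{n+1}/a_n = (n + 1)/(7*n)
Take the limit as n -> infinity: L = 1/7.
Since L = 1/7 < 1, the ratio test implies the series converges.

converges


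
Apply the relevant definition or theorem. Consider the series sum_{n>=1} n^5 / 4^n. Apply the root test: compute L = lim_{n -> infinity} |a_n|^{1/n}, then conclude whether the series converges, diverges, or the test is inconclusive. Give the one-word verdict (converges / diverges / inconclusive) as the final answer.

Let a_n denote the general term. Form |a_n|^(1/n) and simplify:
|a_n|^(1/n) = n^(5/n)/4
Take the limit as n -> infinity: L = 1/4.
Since L = 1/4 < 1, the root test implies convergence.

converges


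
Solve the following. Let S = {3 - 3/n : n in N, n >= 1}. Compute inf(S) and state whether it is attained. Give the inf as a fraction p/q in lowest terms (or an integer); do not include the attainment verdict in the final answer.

Analysis:
- Values: 0, 3/2, 2, 9/4, ... strictly increasing.
- Minimum is 0 (n=1); inf = 0 (attained).
- 3 - 3/n -> 3 from below; sup = 3, not attained.
Conclusion: inf(S) = 0, attained in S.

0


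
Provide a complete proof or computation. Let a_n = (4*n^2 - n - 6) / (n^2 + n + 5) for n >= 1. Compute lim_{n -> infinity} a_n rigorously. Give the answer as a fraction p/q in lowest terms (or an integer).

Divide numerator and denominator by n^2, the highest power:
numerator / n^2 = 4 - 1/n - 6/n^2
denominator / n^2 = 1 + 1/n + 5/n^2
As n -> infinity, all terms of the form c/n^k (k >= 1) tend to 0.
So numerator / n^2 -> 4 and denominator / n^2 -> 1.
Therefore lim a_n = 4.

4


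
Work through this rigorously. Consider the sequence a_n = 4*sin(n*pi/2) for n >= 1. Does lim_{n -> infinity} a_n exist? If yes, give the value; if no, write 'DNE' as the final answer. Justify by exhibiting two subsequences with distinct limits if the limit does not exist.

Examine the behaviour of a_n along subsequences.
a_{4k+1} = 4*sin(pi/2 + 2k*pi) = 4 -> 4. a_{4k+3} = 4*sin(3pi/2 + 2k*pi) = -4 -> -4.
Since these two subsequential limits are 4 and -4, distinct, the full sequence cannot converge (a convergent sequence has all subsequences tending to the same limit). So lim a_n does not exist.

DNE


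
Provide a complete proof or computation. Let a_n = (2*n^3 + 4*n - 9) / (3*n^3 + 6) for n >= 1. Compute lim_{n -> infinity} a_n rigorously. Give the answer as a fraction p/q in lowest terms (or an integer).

Divide numerator and denominator by n^3, the highest power:
numerator / n^3 = 2 + 4/n^2 - 9/n^3
denominator / n^3 = 3 + 6/n^3
As n -> infinity, all terms of the form c/n^k (k >= 1) tend to 0.
So numerator / n^3 -> 2 and denominator / n^3 -> 3.
Therefore lim a_n = 2/3.

2/3


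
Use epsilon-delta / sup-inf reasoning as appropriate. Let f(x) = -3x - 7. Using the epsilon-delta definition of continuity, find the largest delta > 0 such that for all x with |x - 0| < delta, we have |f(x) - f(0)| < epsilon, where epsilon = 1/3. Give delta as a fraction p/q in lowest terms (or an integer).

We compute f(0) = -3*(0) - 7 = -7.
|f(x) - f(0)| = |-3x - 7 - (-7)| = |-3(x - 0)| = 3|x - 0|.
We need 3|x - 0| < 1/3, i.e. |x - 0| < 1/3 / 3 = 1/9.
So any delta <= 1/9 works. Conversely, if delta > 1/9, then x = 0 + 1/9 satisfies |x - 0| = 1/9 < delta but |f(x) - f(0)| = 3 * 1/9 = 1/3, which is not < 1/3; so no larger delta works.
Hence the largest such delta is 1/9.

1/9


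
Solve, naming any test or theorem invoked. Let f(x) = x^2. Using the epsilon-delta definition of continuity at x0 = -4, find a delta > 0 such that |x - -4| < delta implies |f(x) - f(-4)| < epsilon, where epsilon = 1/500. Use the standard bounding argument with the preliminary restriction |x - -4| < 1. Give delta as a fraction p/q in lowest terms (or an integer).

Factor: |x^2 - (-4)^2| = |x - -4| * |x + -4|.
Impose |x - -4| < 1 first. Then |x + -4| = |(x - -4) + 2*(-4)| <= |x - -4| + 2*|-4| < 1 + 8 = 9.
So |x^2 - (-4)^2| < delta * 9.
We need delta * 9 <= 1/500, i.e. delta <= 1/500/9 = 1/4500.
Since 1/4500 < 1, this is tighter than 1; take delta = 1/4500.
So delta = 1/4500 works.

1/4500


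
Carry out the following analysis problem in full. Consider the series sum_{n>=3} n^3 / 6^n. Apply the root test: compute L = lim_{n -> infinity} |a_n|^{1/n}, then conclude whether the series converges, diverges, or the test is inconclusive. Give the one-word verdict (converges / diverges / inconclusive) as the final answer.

Let a_n denote the general term. Form |a_n|^(1/n) and simplify:
|a_n|^(1/n) = n^(3/n)/6
Take the limit as n -> infinity: L = 1/6.
Since L = 1/6 < 1, the root test implies convergence.

converges


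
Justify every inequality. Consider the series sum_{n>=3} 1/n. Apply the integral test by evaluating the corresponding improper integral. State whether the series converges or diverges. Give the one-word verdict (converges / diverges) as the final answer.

Let f(x) = 1/x. Then f is positive, continuous, and decreasing on [3, infinity), so the integral test applies.
Compute the improper integral int_{3}^infinity f(x) dx:
  antiderivative F(x) = log(x).
  As x -> infinity, log(x) -> infinity.
  So int = infinity - log(3) = infinity. By the integral test, the series diverges.

diverges


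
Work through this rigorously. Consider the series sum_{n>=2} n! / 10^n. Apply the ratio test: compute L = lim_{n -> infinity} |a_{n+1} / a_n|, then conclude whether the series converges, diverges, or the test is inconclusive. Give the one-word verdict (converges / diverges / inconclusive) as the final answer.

Let a_n denote the general term. Form the ratio a_{n+1}/a_n and simplify:
a_{n+1}/a_n = n/10 + 1/10
Take the limit as n -> infinity: L = infinity.
Since L = infinity > 1 (or L = infinity), the ratio test implies the series diverges.

diverges


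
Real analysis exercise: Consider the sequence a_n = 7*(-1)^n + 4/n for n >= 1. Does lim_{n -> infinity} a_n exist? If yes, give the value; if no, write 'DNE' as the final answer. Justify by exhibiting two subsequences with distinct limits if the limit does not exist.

Examine the behaviour of a_n along subsequences.
a_{2k} = 7 + 4/(2k) -> 7. a_{2k+1} = -7 + 4/(2k+1) -> -7.
Since these two subsequential limits are 7 and -7, distinct, the full sequence cannot converge (a convergent sequence has all subsequences tending to the same limit). So lim a_n does not exist.

DNE


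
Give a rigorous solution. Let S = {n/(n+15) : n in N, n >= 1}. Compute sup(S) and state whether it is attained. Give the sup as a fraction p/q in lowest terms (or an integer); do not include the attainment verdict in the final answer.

Analysis:
- Values: 1/16, 2/17, 1/6, 4/19, ... strictly increasing.
- Minimum is 1/16 (n=1); inf = 1/16 (attained).
- n/(n+15) = 1 - 15/(n+15) -> 1 from below as n -> infinity, and never equals 1.
- So sup = 1 (not attained).
Conclusion: sup(S) = 1, not attained in S.

1


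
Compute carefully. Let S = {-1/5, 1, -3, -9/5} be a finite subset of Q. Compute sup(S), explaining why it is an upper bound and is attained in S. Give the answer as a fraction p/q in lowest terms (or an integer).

S is finite, so sup(S) = max(S).
Sorted decreasing:
1, -1/5, -9/5, -3
The extremum is 1.
For every x in S, x <= 1. And 1 is in S, so it is attained.
Therefore sup(S) = 1.

1


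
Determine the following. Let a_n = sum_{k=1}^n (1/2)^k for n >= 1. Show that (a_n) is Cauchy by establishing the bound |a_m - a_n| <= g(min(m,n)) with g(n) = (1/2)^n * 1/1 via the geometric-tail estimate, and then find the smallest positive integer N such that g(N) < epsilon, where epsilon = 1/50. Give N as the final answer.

For m > n >= 1: |a_m - a_n| = sum_{k=n+1}^m (1/2)^k < sum_{k=n+1}^infinity (1/2)^k = (1/2)^(n+1) / (1 - 1/2) = (1/2)^n * (1/2) * (2/1) = (1/2)^n * 1/1.
So g(n) = (1/2)^n / 1. Since g(n) -> 0, (a_n) is Cauchy.
Now solve g(N) < 1/50: (1/2)^N / 1 < 1/50 <=> 2^N > 1 / (1 * 1/50) = 50.
Check powers of 2: 2^5 = 32 <= 50, 2^6 = 64 > 50.
So the smallest such N is 6. Check: g(6) = 1/(1 * 64) = 1/64 < 1/50.

6


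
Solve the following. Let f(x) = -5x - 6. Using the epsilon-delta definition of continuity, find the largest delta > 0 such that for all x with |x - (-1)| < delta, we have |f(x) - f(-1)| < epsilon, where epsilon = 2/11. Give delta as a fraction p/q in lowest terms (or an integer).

We compute f(-1) = -5*(-1) - 6 = -1.
|f(x) - f(-1)| = |-5x - 6 - (-1)| = |-5(x - (-1))| = 5|x - (-1)|.
We need 5|x - (-1)| < 2/11, i.e. |x - (-1)| < 2/11 / 5 = 2/55.
So any delta <= 2/55 works. Conversely, if delta > 2/55, then x = -1 + 2/55 satisfies |x - (-1)| = 2/55 < delta but |f(x) - f(-1)| = 5 * 2/55 = 2/11, which is not < 2/11; so no larger delta works.
Hence the largest such delta is 2/55.

2/55


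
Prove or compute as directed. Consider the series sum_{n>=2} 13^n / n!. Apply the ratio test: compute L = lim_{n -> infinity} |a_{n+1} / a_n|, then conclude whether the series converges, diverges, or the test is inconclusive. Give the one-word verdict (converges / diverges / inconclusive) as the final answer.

Let a_n denote the general term. Form the ratio a_{n+1}/a_n and simplify:
a_{n+1}/a_n = 13/(n + 1)
Take the limit as n -> infinity: L = 0.
Since L = 0 < 1, the ratio test implies the series converges.

converges


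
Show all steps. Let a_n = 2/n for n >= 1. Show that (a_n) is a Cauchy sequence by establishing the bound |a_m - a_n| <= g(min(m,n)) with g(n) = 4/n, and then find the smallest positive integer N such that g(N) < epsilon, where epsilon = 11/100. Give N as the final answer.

For any m, n >= 1, by the triangle inequality:
|a_m - a_n| = |2/m - 2/n| <= 2*1/m + 2*1/n <= 4/min(m,n).
So g(n) = 4/n bounds the Cauchy difference. Since g(n) -> 0, (a_n) is Cauchy.
Now solve g(N) < 11/100: 4/N < 11/100 <=> N > 4 / (11/100) = 400/11.
The smallest integer strictly greater than 400/11 is N = 37.
Check: g(37) = 4/37 = 4/37 < 11/100; g(36) = 1/9 >= 11/100. So N = 37.

37


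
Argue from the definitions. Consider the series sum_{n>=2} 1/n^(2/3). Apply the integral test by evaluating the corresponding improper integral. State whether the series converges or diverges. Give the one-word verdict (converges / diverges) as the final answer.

Let f(x) = x^(-2/3). Then f is positive, continuous, and decreasing on [2, infinity), so the integral test applies.
Compute the improper integral int_{2}^infinity f(x) dx:
  antiderivative F(x) = 3*x^(1/3).
  As x -> infinity, F(x) -> infinity (since p = 2/3 < 1).
  So the integral diverges. By the integral test, the series diverges.

diverges


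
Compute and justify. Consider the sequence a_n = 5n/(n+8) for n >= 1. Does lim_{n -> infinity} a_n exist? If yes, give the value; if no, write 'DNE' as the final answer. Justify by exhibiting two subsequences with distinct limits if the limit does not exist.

Examine the behaviour of a_n along subsequences.
Even-n subsequence a_{2k} = 5(2k)/(2k+8) -> 5. Odd-n subsequence a_{2k+1} = 5(2k+1)/(2k+9) -> 5. Both tend to 5, which suggests the limit is 5; verify directly.
|a_n - 5| = |5n - 5(n+8)| / (n+8) = 40/(n+8) < 40/n for every n >= 1.
Given epsilon > 0, choose a positive integer N > 40/epsilon. Then for all n >= N, |a_n - 5| < 40/n <= 40/N < epsilon.
So by the definition of the limit, lim a_n exists and equals 5.

5


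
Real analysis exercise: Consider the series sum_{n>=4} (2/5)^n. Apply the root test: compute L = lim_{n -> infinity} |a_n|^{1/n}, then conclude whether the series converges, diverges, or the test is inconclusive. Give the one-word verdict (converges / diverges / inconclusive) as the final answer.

Let a_n denote the general term. Form |a_n|^(1/n) and simplify:
|a_n|^(1/n) = 2/5
Take the limit as n -> infinity: L = 2/5.
Since L = 2/5 < 1, the root test implies convergence.

converges


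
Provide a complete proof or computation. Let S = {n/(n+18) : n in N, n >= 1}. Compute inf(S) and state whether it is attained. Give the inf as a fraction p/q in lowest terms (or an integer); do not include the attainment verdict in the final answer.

Analysis:
- Values: 1/19, 1/10, 1/7, 2/11, ... strictly increasing.
- Minimum is 1/19 (n=1); inf = 1/19 (attained).
- n/(n+18) = 1 - 18/(n+18) -> 1 from below as n -> infinity, and never equals 1.
- So sup = 1 (not attained).
Conclusion: inf(S) = 1/19, attained in S.

1/19


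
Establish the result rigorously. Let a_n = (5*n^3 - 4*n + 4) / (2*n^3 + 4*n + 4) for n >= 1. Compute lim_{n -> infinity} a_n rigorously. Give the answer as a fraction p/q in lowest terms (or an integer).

Divide numerator and denominator by n^3, the highest power:
numerator / n^3 = 5 - 4/n^2 + 4/n^3
denominator / n^3 = 2 + 4/n^2 + 4/n^3
As n -> infinity, all terms of the form c/n^k (k >= 1) tend to 0.
So numerator / n^3 -> 5 and denominator / n^3 -> 2.
Therefore lim a_n = 5/2.

5/2


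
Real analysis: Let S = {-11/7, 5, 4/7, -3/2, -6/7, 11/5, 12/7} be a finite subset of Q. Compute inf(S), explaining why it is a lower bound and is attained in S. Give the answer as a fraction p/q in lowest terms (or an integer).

S is finite, so inf(S) = min(S).
Sorted increasing:
-11/7, -3/2, -6/7, 4/7, 12/7, 11/5, 5
The extremum is -11/7.
For every x in S, x >= -11/7. And -11/7 is in S, so it is attained.
Therefore inf(S) = -11/7.

-11/7


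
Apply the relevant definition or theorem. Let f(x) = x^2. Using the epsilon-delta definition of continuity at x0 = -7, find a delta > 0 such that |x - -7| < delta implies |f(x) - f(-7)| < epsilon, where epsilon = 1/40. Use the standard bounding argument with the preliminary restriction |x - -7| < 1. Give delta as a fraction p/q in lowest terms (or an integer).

Factor: |x^2 - (-7)^2| = |x - -7| * |x + -7|.
Impose |x - -7| < 1 first. Then |x + -7| = |(x - -7) + 2*(-7)| <= |x - -7| + 2*|-7| < 1 + 14 = 15.
So |x^2 - (-7)^2| < delta * 15.
We need delta * 15 <= 1/40, i.e. delta <= 1/40/15 = 1/600.
Since 1/600 < 1, this is tighter than 1; take delta = 1/600.
So delta = 1/600 works.

1/600


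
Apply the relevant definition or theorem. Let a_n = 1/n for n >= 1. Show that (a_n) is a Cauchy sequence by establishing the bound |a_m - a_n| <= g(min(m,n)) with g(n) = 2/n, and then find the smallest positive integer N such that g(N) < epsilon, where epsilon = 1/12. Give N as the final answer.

For any m, n >= 1, by the triangle inequality:
|a_m - a_n| = |1/m - 1/n| <= 1/m + 1/n <= 2/min(m,n).
So g(n) = 2/n bounds the Cauchy difference. Since g(n) -> 0, (a_n) is Cauchy.
Now solve g(N) < 1/12: 2/N < 1/12 <=> N > 2 / (1/12) = 24.
The smallest integer strictly greater than 24 is N = 25.
Check: g(25) = 2/25 = 2/25 < 1/12; g(24) = 1/12 >= 1/12. So N = 25.

25


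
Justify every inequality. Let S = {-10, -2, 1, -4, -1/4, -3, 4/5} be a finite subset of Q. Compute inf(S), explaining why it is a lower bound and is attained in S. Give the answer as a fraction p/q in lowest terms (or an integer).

S is finite, so inf(S) = min(S).
Sorted increasing:
-10, -4, -3, -2, -1/4, 4/5, 1
The extremum is -10.
For every x in S, x >= -10. And -10 is in S, so it is attained.
Therefore inf(S) = -10.

-10


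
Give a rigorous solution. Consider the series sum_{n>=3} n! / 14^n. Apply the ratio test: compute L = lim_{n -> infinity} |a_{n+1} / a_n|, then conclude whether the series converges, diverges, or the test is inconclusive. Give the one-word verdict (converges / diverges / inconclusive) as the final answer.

Let a_n denote the general term. Form the ratio a_{n+1}/a_n and simplify:
a_{n+1}/a_n = n/14 + 1/14
Take the limit as n -> infinity: L = infinity.
Since L = infinity > 1 (or L = infinity), the ratio test implies the series diverges.

diverges


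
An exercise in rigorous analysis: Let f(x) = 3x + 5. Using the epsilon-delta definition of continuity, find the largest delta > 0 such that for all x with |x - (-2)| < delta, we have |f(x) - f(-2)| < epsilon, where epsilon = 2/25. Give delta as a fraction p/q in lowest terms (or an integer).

We compute f(-2) = 3*(-2) + 5 = -1.
|f(x) - f(-2)| = |3x + 5 - (-1)| = |3(x - (-2))| = 3|x - (-2)|.
We need 3|x - (-2)| < 2/25, i.e. |x - (-2)| < 2/25 / 3 = 2/75.
So any delta <= 2/75 works. Conversely, if delta > 2/75, then x = -2 + 2/75 satisfies |x - (-2)| = 2/75 < delta but |f(x) - f(-2)| = 3 * 2/75 = 2/25, which is not < 2/25; so no larger delta works.
Hence the largest such delta is 2/75.

2/75


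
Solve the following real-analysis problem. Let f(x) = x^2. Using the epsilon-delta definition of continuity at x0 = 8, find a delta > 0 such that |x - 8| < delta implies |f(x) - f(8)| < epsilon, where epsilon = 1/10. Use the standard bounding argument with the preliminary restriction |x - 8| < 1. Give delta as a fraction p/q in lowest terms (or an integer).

Factor: |x^2 - (8)^2| = |x - 8| * |x + 8|.
Impose |x - 8| < 1 first. Then |x + 8| = |(x - 8) + 2*(8)| <= |x - 8| + 2*|8| < 1 + 16 = 17.
So |x^2 - (8)^2| < delta * 17.
We need delta * 17 <= 1/10, i.e. delta <= 1/10/17 = 1/170.
Since 1/170 < 1, this is tighter than 1; take delta = 1/170.
So delta = 1/170 works.

1/170


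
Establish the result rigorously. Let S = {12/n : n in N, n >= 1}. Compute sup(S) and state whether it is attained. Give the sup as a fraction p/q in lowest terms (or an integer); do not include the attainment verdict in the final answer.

Analysis:
- Values: 12, 6, 4, 3, ... strictly decreasing.
- The maximum is 12 (n=1); sup = 12 (attained).
- The set is bounded below by 0; 12/n -> 0 so 0 is the greatest lower bound.
- 0 is not in the set, so inf = 0 is not attained.
Conclusion: sup(S) = 12, attained in S.

12


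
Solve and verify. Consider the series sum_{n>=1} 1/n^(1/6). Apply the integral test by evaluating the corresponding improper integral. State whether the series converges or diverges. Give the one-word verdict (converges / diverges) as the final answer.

Let f(x) = x^(-1/6). Then f is positive, continuous, and decreasing on [1, infinity), so the integral test applies.
Compute the improper integral int_{1}^infinity f(x) dx:
  antiderivative F(x) = 6*x^(5/6)/5.
  As x -> infinity, F(x) -> infinity (since p = 1/6 < 1).
  So the integral diverges. By the integral test, the series diverges.

diverges


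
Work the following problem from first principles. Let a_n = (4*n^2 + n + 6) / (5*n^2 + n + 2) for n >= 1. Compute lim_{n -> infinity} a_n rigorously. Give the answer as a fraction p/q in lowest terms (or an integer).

Divide numerator and denominator by n^2, the highest power:
numerator / n^2 = 4 + 1/n + 6/n^2
denominator / n^2 = 5 + 1/n + 2/n^2
As n -> infinity, all terms of the form c/n^k (k >= 1) tend to 0.
So numerator / n^2 -> 4 and denominator / n^2 -> 5.
Therefore lim a_n = 4/5.

4/5


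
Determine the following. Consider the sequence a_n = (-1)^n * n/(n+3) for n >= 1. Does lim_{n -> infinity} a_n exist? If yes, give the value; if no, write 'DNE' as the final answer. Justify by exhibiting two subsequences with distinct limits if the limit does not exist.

Examine the behaviour of a_n along subsequences.
a_{2k} = 2k/(2k+3) -> 1. a_{2k+1} = -(2k+1)/(2k+4) -> -1.
Since these two subsequential limits are 1 and -1, distinct, the full sequence cannot converge (a convergent sequence has all subsequences tending to the same limit). So lim a_n does not exist.

DNE


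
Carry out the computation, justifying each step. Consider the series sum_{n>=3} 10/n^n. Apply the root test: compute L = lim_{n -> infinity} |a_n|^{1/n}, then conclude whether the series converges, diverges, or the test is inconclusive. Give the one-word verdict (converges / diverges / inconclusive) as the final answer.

Let a_n denote the general term. Form |a_n|^(1/n) and simplify:
|a_n|^(1/n) = 10^(1/n)/n
Take the limit as n -> infinity: L = 0.
Since L = 0 < 1, the root test implies convergence.

converges


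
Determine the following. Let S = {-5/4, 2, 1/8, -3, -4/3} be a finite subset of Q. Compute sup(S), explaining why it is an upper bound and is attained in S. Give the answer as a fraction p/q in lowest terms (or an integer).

S is finite, so sup(S) = max(S).
Sorted decreasing:
2, 1/8, -5/4, -4/3, -3
The extremum is 2.
For every x in S, x <= 2. And 2 is in S, so it is attained.
Therefore sup(S) = 2.

2


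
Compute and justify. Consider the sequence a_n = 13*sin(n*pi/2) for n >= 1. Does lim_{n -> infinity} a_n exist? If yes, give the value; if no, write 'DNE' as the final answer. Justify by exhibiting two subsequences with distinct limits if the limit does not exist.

Examine the behaviour of a_n along subsequences.
a_{4k+1} = 13*sin(pi/2 + 2k*pi) = 13 -> 13. a_{4k+3} = 13*sin(3pi/2 + 2k*pi) = -13 -> -13.
Since these two subsequential limits are 13 and -13, distinct, the full sequence cannot converge (a convergent sequence has all subsequences tending to the same limit). So lim a_n does not exist.

DNE


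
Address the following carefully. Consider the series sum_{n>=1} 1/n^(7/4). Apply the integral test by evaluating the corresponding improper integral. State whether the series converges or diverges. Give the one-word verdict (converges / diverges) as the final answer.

Let f(x) = x^(-7/4). Then f is positive, continuous, and decreasing on [1, infinity), so the integral test applies.
Compute the improper integral int_{1}^infinity f(x) dx:
  antiderivative F(x) = -4/(3*x^(3/4)).
  As x -> infinity, F(x) -> 0 (since p = 7/4 > 1).
  So int = F(infinity) - F(1) = 0 - (-4/3) = 4/3.
  Finite, so by the integral test, the series converges.

converges


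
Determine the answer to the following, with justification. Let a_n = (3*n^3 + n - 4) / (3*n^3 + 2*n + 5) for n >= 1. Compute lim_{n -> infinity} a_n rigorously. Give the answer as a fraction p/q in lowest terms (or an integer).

Divide numerator and denominator by n^3, the highest power:
numerator / n^3 = 3 + n^(-2) - 4/n^3
denominator / n^3 = 3 + 2/n^2 + 5/n^3
As n -> infinity, all terms of the form c/n^k (k >= 1) tend to 0.
So numerator / n^3 -> 3 and denominator / n^3 -> 3.
Therefore lim a_n = 1.

1


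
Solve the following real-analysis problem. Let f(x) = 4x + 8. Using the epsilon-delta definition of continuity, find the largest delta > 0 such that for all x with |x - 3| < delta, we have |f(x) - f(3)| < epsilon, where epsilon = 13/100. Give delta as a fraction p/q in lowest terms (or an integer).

We compute f(3) = 4*(3) + 8 = 20.
|f(x) - f(3)| = |4x + 8 - (20)| = |4(x - 3)| = 4|x - 3|.
We need 4|x - 3| < 13/100, i.e. |x - 3| < 13/100 / 4 = 13/400.
So any delta <= 13/400 works. Conversely, if delta > 13/400, then x = 3 + 13/400 satisfies |x - 3| = 13/400 < delta but |f(x) - f(3)| = 4 * 13/400 = 13/100, which is not < 13/100; so no larger delta works.
Hence the largest such delta is 13/400.

13/400


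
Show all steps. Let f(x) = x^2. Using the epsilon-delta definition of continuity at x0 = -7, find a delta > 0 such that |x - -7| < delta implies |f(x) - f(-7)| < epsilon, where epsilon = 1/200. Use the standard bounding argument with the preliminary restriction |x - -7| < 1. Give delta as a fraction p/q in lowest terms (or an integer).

Factor: |x^2 - (-7)^2| = |x - -7| * |x + -7|.
Impose |x - -7| < 1 first. Then |x + -7| = |(x - -7) + 2*(-7)| <= |x - -7| + 2*|-7| < 1 + 14 = 15.
So |x^2 - (-7)^2| < delta * 15.
We need delta * 15 <= 1/200, i.e. delta <= 1/200/15 = 1/3000.
Since 1/3000 < 1, this is tighter than 1; take delta = 1/3000.
So delta = 1/3000 works.

1/3000


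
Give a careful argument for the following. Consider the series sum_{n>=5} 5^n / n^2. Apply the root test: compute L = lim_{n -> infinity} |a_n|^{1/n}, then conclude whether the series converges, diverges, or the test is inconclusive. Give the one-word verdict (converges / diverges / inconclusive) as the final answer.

Let a_n denote the general term. Form |a_n|^(1/n) and simplify:
|a_n|^(1/n) = 5/n^(2/n)
Take the limit as n -> infinity: L = 5.
Since L = 5 > 1, the root test implies divergence.

diverges


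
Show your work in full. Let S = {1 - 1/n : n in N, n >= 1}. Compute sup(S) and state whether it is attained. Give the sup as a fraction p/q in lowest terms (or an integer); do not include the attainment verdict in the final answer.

Analysis:
- Values: 0, 1/2, 2/3, 3/4, ... strictly increasing.
- Minimum is 0 (n=1); inf = 0 (attained).
- 1 - 1/n -> 1 from below; sup = 1, not attained.
Conclusion: sup(S) = 1, not attained in S.

1


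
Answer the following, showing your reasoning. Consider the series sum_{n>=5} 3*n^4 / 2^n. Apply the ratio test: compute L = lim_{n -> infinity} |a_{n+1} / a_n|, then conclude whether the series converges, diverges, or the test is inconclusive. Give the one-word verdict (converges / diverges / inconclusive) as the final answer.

Let a_n denote the general term. Form the ratio a_{n+1}/a_n and simplify:
a_{n+1}/a_n = (n + 1)^4/(2*n^4)
Take the limit as n -> infinity: L = 1/2.
Since L = 1/2 < 1, the ratio test implies the series converges.

converges


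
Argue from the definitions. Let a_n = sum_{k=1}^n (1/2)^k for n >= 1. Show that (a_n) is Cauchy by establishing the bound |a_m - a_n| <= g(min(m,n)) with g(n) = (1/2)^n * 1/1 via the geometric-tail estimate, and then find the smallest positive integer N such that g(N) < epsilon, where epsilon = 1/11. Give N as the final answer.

For m > n >= 1: |a_m - a_n| = sum_{k=n+1}^m (1/2)^k < sum_{k=n+1}^infinity (1/2)^k = (1/2)^(n+1) / (1 - 1/2) = (1/2)^n * (1/2) * (2/1) = (1/2)^n * 1/1.
So g(n) = (1/2)^n / 1. Since g(n) -> 0, (a_n) is Cauchy.
Now solve g(N) < 1/11: (1/2)^N / 1 < 1/11 <=> 2^N > 1 / (1 * 1/11) = 11.
Check powers of 2: 2^3 = 8 <= 11, 2^4 = 16 > 11.
So the smallest such N is 4. Check: g(4) = 1/(1 * 16) = 1/16 < 1/11.

4


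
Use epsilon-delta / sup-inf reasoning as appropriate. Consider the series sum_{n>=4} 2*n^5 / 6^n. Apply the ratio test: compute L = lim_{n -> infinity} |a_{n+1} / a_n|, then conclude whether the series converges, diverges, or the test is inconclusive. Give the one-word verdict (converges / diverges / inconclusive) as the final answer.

Let a_n denote the general term. Form the ratio a_{n+1}/a_n and simplify:
a_{n+1}/a_n = (n + 1)^5/(6*n^5)
Take the limit as n -> infinity: L = 1/6.
Since L = 1/6 < 1, the ratio test implies the series converges.

converges


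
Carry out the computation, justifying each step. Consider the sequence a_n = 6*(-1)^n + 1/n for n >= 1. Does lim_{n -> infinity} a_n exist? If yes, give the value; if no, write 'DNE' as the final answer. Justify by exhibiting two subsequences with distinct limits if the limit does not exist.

Examine the behaviour of a_n along subsequences.
a_{2k} = 6 + 1/(2k) -> 6. a_{2k+1} = -6 + 1/(2k+1) -> -6.
Since these two subsequential limits are 6 and -6, distinct, the full sequence cannot converge (a convergent sequence has all subsequences tending to the same limit). So lim a_n does not exist.

DNE


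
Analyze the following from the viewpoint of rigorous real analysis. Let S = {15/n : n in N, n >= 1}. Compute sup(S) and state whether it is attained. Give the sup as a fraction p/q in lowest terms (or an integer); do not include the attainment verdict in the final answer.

Analysis:
- Values: 15, 15/2, 5, 15/4, ... strictly decreasing.
- The maximum is 15 (n=1); sup = 15 (attained).
- The set is bounded below by 0; 15/n -> 0 so 0 is the greatest lower bound.
- 0 is not in the set, so inf = 0 is not attained.
Conclusion: sup(S) = 15, attained in S.

15


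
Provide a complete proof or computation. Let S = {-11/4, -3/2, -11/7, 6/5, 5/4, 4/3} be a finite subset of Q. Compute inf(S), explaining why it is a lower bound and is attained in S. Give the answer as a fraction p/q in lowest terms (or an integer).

S is finite, so inf(S) = min(S).
Sorted increasing:
-11/4, -11/7, -3/2, 6/5, 5/4, 4/3
The extremum is -11/4.
For every x in S, x >= -11/4. And -11/4 is in S, so it is attained.
Therefore inf(S) = -11/4.

-11/4


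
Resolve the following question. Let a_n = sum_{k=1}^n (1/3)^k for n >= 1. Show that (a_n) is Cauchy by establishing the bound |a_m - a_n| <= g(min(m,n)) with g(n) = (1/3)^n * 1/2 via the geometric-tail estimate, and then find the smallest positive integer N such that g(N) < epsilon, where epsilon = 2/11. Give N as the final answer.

For m > n >= 1: |a_m - a_n| = sum_{k=n+1}^m (1/3)^k < sum_{k=n+1}^infinity (1/3)^k = (1/3)^(n+1) / (1 - 1/3) = (1/3)^n * (1/3) * (3/2) = (1/3)^n * 1/2.
So g(n) = (1/3)^n / 2. Since g(n) -> 0, (a_n) is Cauchy.
Now solve g(N) < 2/11: (1/3)^N / 2 < 2/11 <=> 3^N > 1 / (2 * 2/11) = 11/4.
Check powers of 3: 3^0 = 1 <= 11/4, 3^1 = 3 > 11/4.
So the smallest such N is 1. Check: g(1) = 1/(2 * 3) = 1/6 < 2/11.

1


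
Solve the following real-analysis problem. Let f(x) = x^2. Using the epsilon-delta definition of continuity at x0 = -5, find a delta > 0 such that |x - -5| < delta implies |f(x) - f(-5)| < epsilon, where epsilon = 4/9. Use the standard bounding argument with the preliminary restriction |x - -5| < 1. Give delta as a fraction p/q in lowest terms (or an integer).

Factor: |x^2 - (-5)^2| = |x - -5| * |x + -5|.
Impose |x - -5| < 1 first. Then |x + -5| = |(x - -5) + 2*(-5)| <= |x - -5| + 2*|-5| < 1 + 10 = 11.
So |x^2 - (-5)^2| < delta * 11.
We need delta * 11 <= 4/9, i.e. delta <= 4/9/11 = 4/99.
Since 4/99 < 1, this is tighter than 1; take delta = 4/99.
So delta = 4/99 works.

4/99
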